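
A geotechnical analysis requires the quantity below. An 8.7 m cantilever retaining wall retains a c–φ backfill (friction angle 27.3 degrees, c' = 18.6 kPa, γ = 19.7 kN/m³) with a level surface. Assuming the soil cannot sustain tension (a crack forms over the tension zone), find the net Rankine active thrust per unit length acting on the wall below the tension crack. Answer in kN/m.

K_a = 0.3711; √K_a = 0.6092.
Tension-crack depth z_c = 2c/(γ√K_a) = 2×18.6/(19.7×0.6092) = 3.100 m.
σ_a at base = K_a γ H − 2c√K_a = 0.3711×19.7×8.7 − 2×18.6×0.6092 = 40.95 kPa.
P_a = ½ × 40.95 × (H − z_c) = 0.5×40.95×5.600 = 114.7 kN/m.

115 kN/m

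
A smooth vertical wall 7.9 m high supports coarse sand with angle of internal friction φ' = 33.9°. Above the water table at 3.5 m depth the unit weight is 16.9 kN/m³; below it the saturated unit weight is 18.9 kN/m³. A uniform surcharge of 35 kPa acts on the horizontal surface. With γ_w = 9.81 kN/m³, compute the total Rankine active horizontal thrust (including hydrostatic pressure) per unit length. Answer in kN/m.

K_a = tan²(45° − φ/2) = 0.2839.
γ' = 18.9 − 9.81 = 9.090 kN/m³. h₂ = H − d_w = 4.4 m.
σ'_h: at surface K_a·q = 9.937; at WT K_a(q+γd_w) = 26.73; at base K_a(q+γd_w+γ'h₂) = 38.09 kPa.
P₁ = ½(9.937+26.73)×3.5 = 64.17; P₂ = ½(26.73+38.09)×4.4 = 142.6; P_w = ½γ_w h₂² = 94.96.
Total = 64.17+142.6+94.96 = 301.7 kN/m.

302 kN/m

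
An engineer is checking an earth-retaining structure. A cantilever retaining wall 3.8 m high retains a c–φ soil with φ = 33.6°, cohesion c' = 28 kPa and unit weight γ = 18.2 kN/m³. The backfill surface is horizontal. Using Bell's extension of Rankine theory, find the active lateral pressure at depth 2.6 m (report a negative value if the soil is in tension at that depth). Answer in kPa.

-16.4 kPa

K_a = (1 − sin φ)/(1 + sin φ) = 0.2875.
σ_a = K_a γ z − 2c√K_a = 0.2875×18.2×2.6 − 2×28×0.5362 = -16.42 kPa.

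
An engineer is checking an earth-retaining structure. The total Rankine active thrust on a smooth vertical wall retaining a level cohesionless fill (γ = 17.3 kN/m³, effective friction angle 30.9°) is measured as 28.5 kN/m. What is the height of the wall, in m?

3.20 m

K_a = 0.3214. P_a = ½ K_a γ H² ⇒ H = √(2P_a/(K_a γ)).
H = √(2×28.5/(0.3214×17.3)) = 3.202 m.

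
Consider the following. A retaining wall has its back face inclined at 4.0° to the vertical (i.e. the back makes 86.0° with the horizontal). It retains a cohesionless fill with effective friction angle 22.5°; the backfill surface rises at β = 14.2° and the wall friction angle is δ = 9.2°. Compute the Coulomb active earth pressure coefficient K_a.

0.565

K_a = sin²(α+φ) / [sin²α · sin(α−δ) · (1 + √{sin(φ+δ)sin(φ−β) / (sin(α−δ)sin(α+β))})²].
With α = 86.0°, φ = 22.5°, δ = 9.2°, β = 14.2°: K_a = 0.5653.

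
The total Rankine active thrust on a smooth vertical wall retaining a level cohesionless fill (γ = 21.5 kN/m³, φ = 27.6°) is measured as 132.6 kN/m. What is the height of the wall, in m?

5.80 m

K_a = 0.3668. P_a = ½ K_a γ H² ⇒ H = √(2P_a/(K_a γ)).
H = √(2×132.6/(0.3668×21.5)) = 5.799 m.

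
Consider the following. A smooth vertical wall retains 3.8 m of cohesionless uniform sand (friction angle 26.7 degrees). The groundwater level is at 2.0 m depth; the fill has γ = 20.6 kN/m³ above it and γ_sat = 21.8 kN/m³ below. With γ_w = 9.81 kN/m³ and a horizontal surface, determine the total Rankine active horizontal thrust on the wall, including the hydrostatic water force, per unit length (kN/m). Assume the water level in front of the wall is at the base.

67.1 kN/m

K_a = tan²(45° − φ/2) = 0.3800.
γ' = 21.8 − 9.81 = 11.99 kN/m³. Depth below WT = 1.8 m.
σ'_h at WT = K_a γ d_w = 15.65 kPa; at base = 15.65 + K_a γ' × 1.8 = 23.85 kPa.
P₁ (0–2.0 m) = ½×15.65×2.0 = 15.65. P₂ (2.0–3.8 m) = ½(15.65+23.85)×1.8 = 35.56.
P_w = ½ γ_w h₂² = 0.5×9.81×1.8² = 15.89. Total = 15.65+35.56+15.89 = 67.10 kN/m.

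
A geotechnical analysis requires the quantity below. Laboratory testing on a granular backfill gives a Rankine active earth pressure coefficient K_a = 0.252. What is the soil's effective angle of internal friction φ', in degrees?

36.7°

K_a = tan²(45° − φ/2) ⇒ 45° − φ/2 = arctan(√0.252) = 26.66°.
φ = 2(45° − 26.66°) = 36.69°.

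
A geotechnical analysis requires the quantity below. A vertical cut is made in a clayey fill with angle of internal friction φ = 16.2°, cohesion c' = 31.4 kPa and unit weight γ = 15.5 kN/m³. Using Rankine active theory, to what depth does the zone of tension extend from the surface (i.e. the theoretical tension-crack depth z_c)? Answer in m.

5.40 m

K_a = tan²(45° − 16.2°/2) = 0.5637; √K_a = 0.7508.
The active pressure is zero where K_a γ z = 2c√K_a, so z_c = 2c/(γ√K_a) = 2×31.4/(15.5×0.7508) = 5.396 m.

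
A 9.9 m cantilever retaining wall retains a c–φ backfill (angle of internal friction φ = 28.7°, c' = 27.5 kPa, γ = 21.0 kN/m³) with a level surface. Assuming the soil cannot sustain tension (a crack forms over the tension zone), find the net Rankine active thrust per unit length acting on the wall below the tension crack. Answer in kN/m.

K_a = 0.3511; √K_a = 0.5926.
Tension-crack depth z_c = 2c/(γ√K_a) = 2×27.5/(21.0×0.5926) = 4.420 m.
σ_a at base = K_a γ H − 2c√K_a = 0.3511×21.0×9.9 − 2×27.5×0.5926 = 40.41 kPa.
P_a = ½ × 40.41 × (H − z_c) = 0.5×40.41×5.480 = 110.7 kN/m.

111 kN/m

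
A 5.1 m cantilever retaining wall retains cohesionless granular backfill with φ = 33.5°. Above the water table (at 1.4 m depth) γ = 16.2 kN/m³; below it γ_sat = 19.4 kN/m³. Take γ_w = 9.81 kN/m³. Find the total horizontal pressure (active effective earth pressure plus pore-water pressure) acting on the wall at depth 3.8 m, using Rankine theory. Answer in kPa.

K_a = (1 − sin φ)/(1 + sin φ) = 0.2887.
γ' = 19.4 − 9.81 = 9.590 kN/m³.
Effective vertical stress at 3.8 m: σ'_v = 16.2×1.4 + 9.590×2.40 = 45.70 kPa.
σ'_h = K_a σ'_v = 0.2887 × 45.70 = 13.19 kPa; u = γ_w × 2.40 = 23.54 kPa.
Total σ_h = 13.19 + 23.54 = 36.74 kPa.

36.7 kPa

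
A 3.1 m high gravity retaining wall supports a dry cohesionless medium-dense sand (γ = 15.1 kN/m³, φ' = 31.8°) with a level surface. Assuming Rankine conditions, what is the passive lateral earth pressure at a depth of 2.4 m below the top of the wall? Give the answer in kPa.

117 kPa

K_p = (1 + sin φ)/(1 − sin φ) = 3.228.
σ_h = K_p γ z = 3.228 × 15.1 × 2.4 = 117.0 kPa.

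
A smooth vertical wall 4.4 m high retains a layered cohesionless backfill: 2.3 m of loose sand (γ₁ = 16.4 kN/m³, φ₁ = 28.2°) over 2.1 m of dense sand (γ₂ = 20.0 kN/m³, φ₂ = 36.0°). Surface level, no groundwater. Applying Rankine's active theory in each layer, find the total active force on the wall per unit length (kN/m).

47.6 kN/m

K_a1 = tan²(45°−28.2°/2) = 0.3582; K_a2 = tan²(45°−36.0°/2) = 0.2596.
Layer 1: σ at base = K_a1 γ₁ h₁ = 13.51 kPa; P₁ = ½×13.51×2.3 = 15.54.
Layer 2: σ_v at top = γ₁h₁ = 37.72; σ_h top = K_a2×37.72 = 9.793; σ_h base = K_a2×(37.72+20.0×2.1) = 20.70.
P₂ = ½(9.793+20.70)×2.1 = 32.01. Total P_a = 15.54+32.01 = 47.55 kN/m.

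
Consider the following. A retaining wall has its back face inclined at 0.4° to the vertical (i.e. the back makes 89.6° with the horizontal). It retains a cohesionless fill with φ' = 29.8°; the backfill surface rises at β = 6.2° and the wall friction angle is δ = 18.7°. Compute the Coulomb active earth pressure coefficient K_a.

0.328

K_a = sin²(α+φ) / [sin²α · sin(α−δ) · (1 + √{sin(φ+δ)sin(φ−β) / (sin(α−δ)sin(α+β))})²].
With α = 89.6°, φ = 29.8°, δ = 18.7°, β = 6.2°: K_a = 0.3281.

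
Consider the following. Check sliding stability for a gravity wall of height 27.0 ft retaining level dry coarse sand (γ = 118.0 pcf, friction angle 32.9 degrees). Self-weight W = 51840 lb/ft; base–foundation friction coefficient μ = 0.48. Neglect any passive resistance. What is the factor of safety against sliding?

1.95

K_a = tan²(45° − 32.9°/2) = 0.2960.
P_a = ½K_aγH² = 0.5×0.2960×118.0×27.0² = 12730 lb/ft, acting at H/3 = 9.000 ft above the base.
FS_sliding = μW / P_a = 0.48×51840 / 12730 = 1.954.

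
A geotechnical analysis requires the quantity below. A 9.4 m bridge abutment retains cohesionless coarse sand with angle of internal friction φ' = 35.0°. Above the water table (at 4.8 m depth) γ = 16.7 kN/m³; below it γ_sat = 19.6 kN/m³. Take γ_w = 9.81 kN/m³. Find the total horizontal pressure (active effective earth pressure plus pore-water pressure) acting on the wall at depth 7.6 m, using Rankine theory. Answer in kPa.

56.6 kPa

K_a = (1 − sin φ)/(1 + sin φ) = 0.2710.
γ' = 19.6 − 9.81 = 9.790 kN/m³.
Effective vertical stress at 7.6 m: σ'_v = 16.7×4.8 + 9.790×2.80 = 107.6 kPa.
σ'_h = K_a σ'_v = 0.2710 × 107.6 = 29.15 kPa; u = γ_w × 2.80 = 27.47 kPa.
Total σ_h = 29.15 + 27.47 = 56.62 kPa.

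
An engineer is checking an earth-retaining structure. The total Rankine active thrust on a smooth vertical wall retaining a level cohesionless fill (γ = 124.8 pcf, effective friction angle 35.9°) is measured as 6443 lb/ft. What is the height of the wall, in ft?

19.9 ft

K_a = 0.2607. P_a = ½ K_a γ H² ⇒ H = √(2P_a/(K_a γ)).
H = √(2×6443/(0.2607×124.8)) = 19.90 ft.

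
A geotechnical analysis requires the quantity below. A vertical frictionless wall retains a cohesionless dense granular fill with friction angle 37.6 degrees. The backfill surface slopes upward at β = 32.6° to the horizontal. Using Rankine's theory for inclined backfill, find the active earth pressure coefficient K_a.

0.415

K_a = cos β · (cos β − √(cos²β − cos²φ)) / (cos β + √(cos²β − cos²φ)).
cos β = 0.8425, cos φ = 0.7923, √(cos²β − cos²φ) = 0.2864.
K_a = 0.8425 × (0.8425 − 0.2864)/(0.8425 + 0.2864) = 0.4150.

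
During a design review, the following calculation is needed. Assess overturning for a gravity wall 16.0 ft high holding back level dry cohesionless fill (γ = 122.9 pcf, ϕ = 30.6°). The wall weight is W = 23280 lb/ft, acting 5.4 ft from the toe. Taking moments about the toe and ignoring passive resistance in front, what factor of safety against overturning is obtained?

K_a = tan²(45° − 30.6°/2) = 0.3253.
P_a = ½K_aγH² = 0.5×0.3253×122.9×16.0² = 5118 lb/ft, acting at H/3 = 5.333 ft above the base.
Overturning moment M_o = P_a × H/3 = 5118 × 5.333 = 27300.
Resisting moment M_r = W × 5.4 = 23280 × 5.4 = 125700.
FS_overturning = M_r/M_o = 125700/27300 = 4.605.

4.61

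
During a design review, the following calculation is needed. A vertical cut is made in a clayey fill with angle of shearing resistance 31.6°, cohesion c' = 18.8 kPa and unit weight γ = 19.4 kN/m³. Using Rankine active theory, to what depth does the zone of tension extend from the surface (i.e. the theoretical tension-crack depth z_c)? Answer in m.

3.47 m

K_a = tan²(45° − 31.6°/2) = 0.3123; √K_a = 0.5589.
The active pressure is zero where K_a γ z = 2c√K_a, so z_c = 2c/(γ√K_a) = 2×18.8/(19.4×0.5589) = 3.468 m.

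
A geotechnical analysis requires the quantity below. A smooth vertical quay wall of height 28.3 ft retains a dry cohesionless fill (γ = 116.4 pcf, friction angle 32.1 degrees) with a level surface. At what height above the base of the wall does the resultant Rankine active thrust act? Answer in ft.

9.43 ft

K_a = 0.3060.
The pressure distribution is triangular, so the resultant acts at H/3 above the base = 28.3/3 = 9.433 ft.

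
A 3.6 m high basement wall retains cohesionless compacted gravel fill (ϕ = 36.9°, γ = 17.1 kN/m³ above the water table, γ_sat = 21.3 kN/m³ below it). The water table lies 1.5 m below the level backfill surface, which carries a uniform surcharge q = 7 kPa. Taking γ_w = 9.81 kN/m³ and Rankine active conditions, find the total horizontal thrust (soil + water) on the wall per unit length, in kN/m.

52.5 kN/m

K_a = tan²(45° − φ/2) = 0.2497.
γ' = 21.3 − 9.81 = 11.49 kN/m³. h₂ = H − d_w = 2.1 m.
σ'_h: at surface K_a·q = 1.748; at WT K_a(q+γd_w) = 8.152; at base K_a(q+γd_w+γ'h₂) = 14.18 kPa.
P₁ = ½(1.748+8.152)×1.5 = 7.425; P₂ = ½(8.152+14.18)×2.1 = 23.44; P_w = ½γ_w h₂² = 21.63.
Total = 7.425+23.44+21.63 = 52.50 kN/m.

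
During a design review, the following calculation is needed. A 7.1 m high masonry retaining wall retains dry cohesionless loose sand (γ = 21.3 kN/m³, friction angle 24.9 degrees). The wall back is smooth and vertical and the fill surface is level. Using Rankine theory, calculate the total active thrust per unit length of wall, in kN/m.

219 kN/m

K_a = tan²(45° − φ/2) = 0.4074.
P_a = ½ K_a γ H² = 0.5 × 0.4074 × 21.3 × 7.1² = 218.7 kN/m.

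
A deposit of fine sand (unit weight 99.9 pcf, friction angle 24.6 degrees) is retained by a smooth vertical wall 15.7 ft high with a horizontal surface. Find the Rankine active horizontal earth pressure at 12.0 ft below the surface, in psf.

K_a = (1 − sin φ)/(1 + sin φ) = 0.4121.
σ_h = K_a γ z = 0.4121 × 99.9 × 12.0 = 494.1 psf.

494 psf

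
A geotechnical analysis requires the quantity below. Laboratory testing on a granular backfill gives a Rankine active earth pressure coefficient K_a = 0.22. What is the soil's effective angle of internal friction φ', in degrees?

K_a = tan²(45° − φ/2) ⇒ 45° − φ/2 = arctan(√0.22) = 25.13°.
φ = 2(45° − 25.13°) = 39.74°.

39.7°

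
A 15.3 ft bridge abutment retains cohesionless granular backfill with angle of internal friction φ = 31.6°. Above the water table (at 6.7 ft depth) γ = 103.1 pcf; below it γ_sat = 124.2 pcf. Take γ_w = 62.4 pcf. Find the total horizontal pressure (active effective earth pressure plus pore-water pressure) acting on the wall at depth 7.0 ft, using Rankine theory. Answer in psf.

K_a = (1 − sin φ)/(1 + sin φ) = 0.3123.
γ' = 124.2 − 62.4 = 61.80 pcf.
Effective vertical stress at 7.0 ft: σ'_v = 103.1×6.7 + 61.80×0.300 = 709.3 psf.
σ'_h = K_a σ'_v = 0.3123 × 709.3 = 221.6 psf; u = γ_w × 0.300 = 18.72 psf.
Total σ_h = 221.6 + 18.72 = 240.3 psf.

240 psf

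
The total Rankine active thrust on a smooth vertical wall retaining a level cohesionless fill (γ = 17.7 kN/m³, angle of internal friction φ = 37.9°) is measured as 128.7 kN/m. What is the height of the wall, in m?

K_a = 0.2389. P_a = ½ K_a γ H² ⇒ H = √(2P_a/(K_a γ)).
H = √(2×128.7/(0.2389×17.7)) = 7.801 m.

7.80 m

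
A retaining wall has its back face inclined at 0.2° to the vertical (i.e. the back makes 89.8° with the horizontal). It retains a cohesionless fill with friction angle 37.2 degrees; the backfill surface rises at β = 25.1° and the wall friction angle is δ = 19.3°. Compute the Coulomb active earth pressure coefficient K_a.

0.321

K_a = sin²(α+φ) / [sin²α · sin(α−δ) · (1 + √{sin(φ+δ)sin(φ−β) / (sin(α−δ)sin(α+β))})²].
With α = 89.8°, φ = 37.2°, δ = 19.3°, β = 25.1°: K_a = 0.3209.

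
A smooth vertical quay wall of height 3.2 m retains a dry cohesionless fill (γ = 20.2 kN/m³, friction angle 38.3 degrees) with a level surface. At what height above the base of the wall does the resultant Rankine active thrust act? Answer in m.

1.07 m

K_a = 0.2347.
The pressure distribution is triangular, so the resultant acts at H/3 above the base = 3.2/3 = 1.067 m.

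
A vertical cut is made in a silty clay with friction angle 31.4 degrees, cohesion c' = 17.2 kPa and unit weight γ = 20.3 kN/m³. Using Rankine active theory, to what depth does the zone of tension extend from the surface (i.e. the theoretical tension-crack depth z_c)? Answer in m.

K_a = tan²(45° − 31.4°/2) = 0.3149; √K_a = 0.5612.
The active pressure is zero where K_a γ z = 2c√K_a, so z_c = 2c/(γ√K_a) = 2×17.2/(20.3×0.5612) = 3.020 m.

3.02 m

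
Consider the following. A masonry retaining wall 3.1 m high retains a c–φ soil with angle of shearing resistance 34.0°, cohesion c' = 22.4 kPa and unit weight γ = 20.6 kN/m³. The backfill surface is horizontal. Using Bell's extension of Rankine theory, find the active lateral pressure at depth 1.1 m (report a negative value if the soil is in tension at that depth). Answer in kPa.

-17.4 kPa

K_a = (1 − sin φ)/(1 + sin φ) = 0.2827.
σ_a = K_a γ z − 2c√K_a = 0.2827×20.6×1.1 − 2×22.4×0.5317 = -17.41 kPa.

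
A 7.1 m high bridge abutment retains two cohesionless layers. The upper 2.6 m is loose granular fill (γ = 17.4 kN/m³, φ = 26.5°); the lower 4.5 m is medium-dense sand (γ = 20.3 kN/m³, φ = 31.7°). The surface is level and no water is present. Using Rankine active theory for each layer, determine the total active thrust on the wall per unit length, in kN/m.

K_a1 = tan²(45°−26.5°/2) = 0.3829; K_a2 = tan²(45°−31.7°/2) = 0.3111.
Layer 1: σ at base = K_a1 γ₁ h₁ = 17.32 kPa; P₁ = ½×17.32×2.6 = 22.52.
Layer 2: σ_v at top = γ₁h₁ = 45.24; σ_h top = K_a2×45.24 = 14.07; σ_h base = K_a2×(45.24+20.3×4.5) = 42.49.
P₂ = ½(14.07+42.49)×4.5 = 127.3. Total P_a = 22.52+127.3 = 149.8 kN/m.

150 kN/m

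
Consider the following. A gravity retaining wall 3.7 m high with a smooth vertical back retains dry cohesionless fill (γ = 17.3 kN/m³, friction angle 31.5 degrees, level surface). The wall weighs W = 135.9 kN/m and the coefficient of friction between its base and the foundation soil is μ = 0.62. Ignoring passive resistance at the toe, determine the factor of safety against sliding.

2.27

K_a = tan²(45° − 31.5°/2) = 0.3136.
P_a = ½K_aγH² = 0.5×0.3136×17.3×3.7² = 37.14 kN/m, acting at H/3 = 1.233 m above the base.
FS_sliding = μW / P_a = 0.62×135.9 / 37.14 = 2.269.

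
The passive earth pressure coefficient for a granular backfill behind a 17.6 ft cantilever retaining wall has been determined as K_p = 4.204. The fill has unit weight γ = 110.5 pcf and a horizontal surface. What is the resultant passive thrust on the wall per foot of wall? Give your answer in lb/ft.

71900 lb/ft

P = ½ K_p γ H² = 0.5 × 4.204 × 110.5 × 17.6² = 71950 lb/ft.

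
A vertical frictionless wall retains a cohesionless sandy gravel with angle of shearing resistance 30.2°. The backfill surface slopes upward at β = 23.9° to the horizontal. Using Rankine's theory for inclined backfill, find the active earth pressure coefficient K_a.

K_a = cos β · (cos β − √(cos²β − cos²φ)) / (cos β + √(cos²β − cos²φ)).
cos β = 0.9143, cos φ = 0.8643, √(cos²β − cos²φ) = 0.2981.
K_a = 0.9143 × (0.9143 − 0.2981)/(0.9143 + 0.2981) = 0.4646.

0.465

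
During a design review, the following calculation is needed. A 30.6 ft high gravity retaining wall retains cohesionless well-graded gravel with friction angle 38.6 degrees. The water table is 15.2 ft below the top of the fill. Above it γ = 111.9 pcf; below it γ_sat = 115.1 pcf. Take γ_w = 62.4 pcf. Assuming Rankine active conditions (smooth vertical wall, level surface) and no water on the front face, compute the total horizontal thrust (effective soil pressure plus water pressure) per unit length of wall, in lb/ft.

K_a = tan²(45° − φ/2) = 0.2316.
γ' = 115.1 − 62.4 = 52.70 pcf. Depth below WT = 15.4 ft.
σ'_h at WT = K_a γ d_w = 394.0 psf; at base = 394.0 + K_a γ' × 15.4 = 581.9 psf.
P₁ (0–15.2 ft) = ½×394.0×15.2 = 2994. P₂ (15.2–30.6 ft) = ½(394.0+581.9)×15.4 = 7514.
P_w = ½ γ_w h₂² = 0.5×62.4×15.4² = 7399. Total = 2994+7514+7399 = 17910 lb/ft.

17900 lb/ft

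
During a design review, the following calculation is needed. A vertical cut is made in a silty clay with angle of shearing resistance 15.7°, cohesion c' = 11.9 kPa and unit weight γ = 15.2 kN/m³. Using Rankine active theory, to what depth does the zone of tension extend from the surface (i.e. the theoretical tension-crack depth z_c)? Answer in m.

K_a = tan²(45° − 15.7°/2) = 0.5741; √K_a = 0.7577.
The active pressure is zero where K_a γ z = 2c√K_a, so z_c = 2c/(γ√K_a) = 2×11.9/(15.2×0.7577) = 2.067 m.

2.07 m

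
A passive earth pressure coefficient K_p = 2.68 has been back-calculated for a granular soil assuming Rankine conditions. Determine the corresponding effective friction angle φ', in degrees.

27.2°

K_p = (1+sin φ)/(1−sin φ) ⇒ sin φ = (K_p − 1)/(K_p + 1) = 0.4565.
φ = arcsin(0.4565) = 27.16°.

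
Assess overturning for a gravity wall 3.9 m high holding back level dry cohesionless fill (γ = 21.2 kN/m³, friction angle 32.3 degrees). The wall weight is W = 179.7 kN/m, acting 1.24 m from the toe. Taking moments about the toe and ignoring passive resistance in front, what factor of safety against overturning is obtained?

K_a = tan²(45° − 32.3°/2) = 0.3035.
P_a = ½K_aγH² = 0.5×0.3035×21.2×3.9² = 48.93 kN/m, acting at H/3 = 1.300 m above the base.
Overturning moment M_o = P_a × H/3 = 48.93 × 1.300 = 63.61.
Resisting moment M_r = W × 1.24 = 179.7 × 1.24 = 222.8.
FS_overturning = M_r/M_o = 222.8/63.61 = 3.503.

3.50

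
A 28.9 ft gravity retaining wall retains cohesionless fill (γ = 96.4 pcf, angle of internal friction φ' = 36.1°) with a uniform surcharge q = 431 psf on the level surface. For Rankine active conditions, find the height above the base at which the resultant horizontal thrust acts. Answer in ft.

10.8 ft

K_a = 0.2585.
Triangular part P₁ = ½K_aγH² = 10410 at H/3 = 9.633 ft; rectangular part P₂ = K_a q H = 3220 at H/2 = 14.45 ft.
ȳ = (P₁·9.633 + P₂·14.45)/(P₁+P₂) = 10.77 ft.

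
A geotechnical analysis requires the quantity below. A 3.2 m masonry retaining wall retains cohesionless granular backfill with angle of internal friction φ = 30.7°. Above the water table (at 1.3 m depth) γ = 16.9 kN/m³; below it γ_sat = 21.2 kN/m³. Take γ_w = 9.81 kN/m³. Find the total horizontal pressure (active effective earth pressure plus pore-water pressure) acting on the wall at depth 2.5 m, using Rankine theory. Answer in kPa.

23.3 kPa

K_a = (1 − sin φ)/(1 + sin φ) = 0.3240.
γ' = 21.2 − 9.81 = 11.39 kN/m³.
Effective vertical stress at 2.5 m: σ'_v = 16.9×1.3 + 11.39×1.20 = 35.64 kPa.
σ'_h = K_a σ'_v = 0.3240 × 35.64 = 11.55 kPa; u = γ_w × 1.20 = 11.77 kPa.
Total σ_h = 11.55 + 11.77 = 23.32 kPa.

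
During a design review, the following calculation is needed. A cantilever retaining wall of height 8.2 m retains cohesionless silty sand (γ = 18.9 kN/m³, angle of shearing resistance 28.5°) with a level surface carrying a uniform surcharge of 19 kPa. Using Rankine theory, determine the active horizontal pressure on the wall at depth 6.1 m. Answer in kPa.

47.5 kPa

K_a = (1 − sin φ)/(1 + sin φ) = 0.3540.
σ_v = γz + q = 18.9 × 6.1 + 19 = 134.3 kPa.
σ_h = K_a σ_v = 0.3540 × 134.3 = 47.53 kPa.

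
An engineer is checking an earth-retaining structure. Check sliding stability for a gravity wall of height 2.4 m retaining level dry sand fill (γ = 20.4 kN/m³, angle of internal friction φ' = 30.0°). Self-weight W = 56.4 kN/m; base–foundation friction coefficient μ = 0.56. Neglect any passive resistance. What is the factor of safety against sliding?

K_a = tan²(45° − 30.0°/2) = 0.3333.
P_a = ½K_aγH² = 0.5×0.3333×20.4×2.4² = 19.58 kN/m, acting at H/3 = 0.8000 m above the base.
FS_sliding = μW / P_a = 0.56×56.4 / 19.58 = 1.613.

1.61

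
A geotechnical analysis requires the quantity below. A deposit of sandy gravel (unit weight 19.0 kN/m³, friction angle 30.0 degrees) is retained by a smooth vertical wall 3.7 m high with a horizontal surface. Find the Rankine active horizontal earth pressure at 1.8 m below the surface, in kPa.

K_a = (1 − sin φ)/(1 + sin φ) = 0.3333.
σ_h = K_a γ z = 0.3333 × 19.0 × 1.8 = 11.40 kPa.

11.4 kPa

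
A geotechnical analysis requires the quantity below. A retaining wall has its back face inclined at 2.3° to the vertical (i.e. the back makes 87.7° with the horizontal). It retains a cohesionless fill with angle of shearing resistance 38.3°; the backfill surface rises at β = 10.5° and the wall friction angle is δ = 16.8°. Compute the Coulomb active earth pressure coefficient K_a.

K_a = sin²(α+φ) / [sin²α · sin(α−δ) · (1 + √{sin(φ+δ)sin(φ−β) / (sin(α−δ)sin(α+β))})²].
With α = 87.7°, φ = 38.3°, δ = 16.8°, β = 10.5°: K_a = 0.2581.

0.258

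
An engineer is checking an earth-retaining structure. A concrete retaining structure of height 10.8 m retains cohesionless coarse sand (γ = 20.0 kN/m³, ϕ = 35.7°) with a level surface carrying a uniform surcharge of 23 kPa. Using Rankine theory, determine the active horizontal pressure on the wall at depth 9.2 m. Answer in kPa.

54.4 kPa

K_a = (1 − sin φ)/(1 + sin φ) = 0.2630.
σ_v = γz + q = 20.0 × 9.2 + 23 = 207.0 kPa.
σ_h = K_a σ_v = 0.2630 × 207.0 = 54.44 kPa.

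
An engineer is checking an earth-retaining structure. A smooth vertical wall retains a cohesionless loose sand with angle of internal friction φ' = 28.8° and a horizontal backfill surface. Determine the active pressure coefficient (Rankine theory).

K_a = (1 − sin φ)/(1 + sin φ) = (1 − sin 28.8°)/(1 + sin 28.8°) = 0.3498.

0.350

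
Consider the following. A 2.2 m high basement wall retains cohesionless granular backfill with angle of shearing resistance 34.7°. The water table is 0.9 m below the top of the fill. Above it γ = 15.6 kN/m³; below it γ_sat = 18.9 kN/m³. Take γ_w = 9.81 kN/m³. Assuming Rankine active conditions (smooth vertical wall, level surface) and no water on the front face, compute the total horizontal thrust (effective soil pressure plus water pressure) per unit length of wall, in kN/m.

17.1 kN/m

K_a = tan²(45° − φ/2) = 0.2745.
γ' = 18.9 − 9.81 = 9.090 kN/m³. Depth below WT = 1.3 m.
σ'_h at WT = K_a γ d_w = 3.854 kPa; at base = 3.854 + K_a γ' × 1.3 = 7.097 kPa.
P₁ (0–0.9 m) = ½×3.854×0.9 = 1.734. P₂ (0.9–2.2 m) = ½(3.854+7.097)×1.3 = 7.118.
P_w = ½ γ_w h₂² = 0.5×9.81×1.3² = 8.289. Total = 1.734+7.118+8.289 = 17.14 kN/m.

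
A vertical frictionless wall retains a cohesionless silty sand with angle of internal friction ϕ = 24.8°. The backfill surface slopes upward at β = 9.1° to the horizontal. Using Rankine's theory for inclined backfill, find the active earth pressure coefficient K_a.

K_a = cos β · (cos β − √(cos²β − cos²φ)) / (cos β + √(cos²β − cos²φ)).
cos β = 0.9874, cos φ = 0.9078, √(cos²β − cos²φ) = 0.3885.
K_a = 0.9874 × (0.9874 − 0.3885)/(0.9874 + 0.3885) = 0.4298.

0.430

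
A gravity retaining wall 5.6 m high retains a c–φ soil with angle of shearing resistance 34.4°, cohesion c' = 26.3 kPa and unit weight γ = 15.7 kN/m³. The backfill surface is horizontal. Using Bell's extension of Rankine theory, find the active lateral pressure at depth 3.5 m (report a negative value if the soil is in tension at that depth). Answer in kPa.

-12.5 kPa

K_a = (1 − sin φ)/(1 + sin φ) = 0.2780.
σ_a = K_a γ z − 2c√K_a = 0.2780×15.7×3.5 − 2×26.3×0.5272 = -12.46 kPa.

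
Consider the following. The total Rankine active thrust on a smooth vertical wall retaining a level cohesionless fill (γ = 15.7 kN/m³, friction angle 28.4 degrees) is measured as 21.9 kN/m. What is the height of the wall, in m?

2.80 m

K_a = 0.3554. P_a = ½ K_a γ H² ⇒ H = √(2P_a/(K_a γ)).
H = √(2×21.9/(0.3554×15.7)) = 2.802 m.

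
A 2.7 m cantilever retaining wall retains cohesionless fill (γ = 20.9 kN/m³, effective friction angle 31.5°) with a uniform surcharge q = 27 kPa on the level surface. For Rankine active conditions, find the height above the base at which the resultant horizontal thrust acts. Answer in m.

K_a = 0.3136.
Triangular part P₁ = ½K_aγH² = 23.89 at H/3 = 0.9000 m; rectangular part P₂ = K_a q H = 22.86 at H/2 = 1.350 m.
ȳ = (P₁·0.9000 + P₂·1.350)/(P₁+P₂) = 1.120 m.

1.12 m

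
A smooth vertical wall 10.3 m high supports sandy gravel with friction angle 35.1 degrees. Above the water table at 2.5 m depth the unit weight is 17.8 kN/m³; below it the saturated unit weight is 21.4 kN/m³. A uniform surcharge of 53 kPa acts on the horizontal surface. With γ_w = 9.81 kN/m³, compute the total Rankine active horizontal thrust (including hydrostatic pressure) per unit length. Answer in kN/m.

650 kN/m

K_a = tan²(45° − φ/2) = 0.2698.
γ' = 21.4 − 9.81 = 11.59 kN/m³. h₂ = H − d_w = 7.8 m.
σ'_h: at surface K_a·q = 14.30; at WT K_a(q+γd_w) = 26.31; at base K_a(q+γd_w+γ'h₂) = 50.70 kPa.
P₁ = ½(14.30+26.31)×2.5 = 50.76; P₂ = ½(26.31+50.70)×7.8 = 300.3; P_w = ½γ_w h₂² = 298.4.
Total = 50.76+300.3+298.4 = 649.5 kN/m.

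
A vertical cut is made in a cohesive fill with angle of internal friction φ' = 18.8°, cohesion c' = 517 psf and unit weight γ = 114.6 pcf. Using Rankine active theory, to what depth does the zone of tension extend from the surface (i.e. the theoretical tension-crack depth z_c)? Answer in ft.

12.6 ft

K_a = tan²(45° − 18.8°/2) = 0.5126; √K_a = 0.7159.
The active pressure is zero where K_a γ z = 2c√K_a, so z_c = 2c/(γ√K_a) = 2×517/(114.6×0.7159) = 12.60 ft.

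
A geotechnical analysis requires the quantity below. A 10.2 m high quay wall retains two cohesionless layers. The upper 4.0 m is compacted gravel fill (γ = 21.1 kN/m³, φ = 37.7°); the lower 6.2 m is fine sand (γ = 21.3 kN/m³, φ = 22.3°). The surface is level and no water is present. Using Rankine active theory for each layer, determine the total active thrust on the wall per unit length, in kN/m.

K_a1 = tan²(45°−37.7°/2) = 0.2411; K_a2 = tan²(45°−22.3°/2) = 0.4498.
Layer 1: σ at base = K_a1 γ₁ h₁ = 20.35 kPa; P₁ = ½×20.35×4.0 = 40.69.
Layer 2: σ_v at top = γ₁h₁ = 84.40; σ_h top = K_a2×84.40 = 37.97; σ_h base = K_a2×(84.40+21.3×6.2) = 97.37.
P₂ = ½(37.97+97.37)×6.2 = 419.6. Total P_a = 40.69+419.6 = 460.2 kN/m.

460 kN/m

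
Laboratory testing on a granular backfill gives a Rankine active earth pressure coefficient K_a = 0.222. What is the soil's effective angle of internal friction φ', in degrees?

K_a = tan²(45° − φ/2) ⇒ 45° − φ/2 = arctan(√0.222) = 25.23°.
φ = 2(45° − 25.23°) = 39.54°.

39.5°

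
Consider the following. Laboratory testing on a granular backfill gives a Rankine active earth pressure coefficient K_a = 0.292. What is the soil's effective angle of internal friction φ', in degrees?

K_a = tan²(45° − φ/2) ⇒ 45° − φ/2 = arctan(√0.292) = 28.39°.
φ = 2(45° − 28.39°) = 33.23°.

33.2°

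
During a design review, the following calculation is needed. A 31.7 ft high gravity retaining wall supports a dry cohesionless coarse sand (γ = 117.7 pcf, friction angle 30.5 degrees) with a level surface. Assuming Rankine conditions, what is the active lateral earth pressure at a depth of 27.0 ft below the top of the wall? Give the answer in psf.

K_a = (1 − sin φ)/(1 + sin φ) = 0.3267.
σ_h = K_a γ z = 0.3267 × 117.7 × 27.0 = 1038 psf.

1040 psf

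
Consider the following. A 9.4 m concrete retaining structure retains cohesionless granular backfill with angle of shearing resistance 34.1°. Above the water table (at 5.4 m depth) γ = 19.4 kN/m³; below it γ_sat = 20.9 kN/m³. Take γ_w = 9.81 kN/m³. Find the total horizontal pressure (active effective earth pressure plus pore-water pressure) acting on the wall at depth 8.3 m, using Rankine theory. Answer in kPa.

K_a = (1 − sin φ)/(1 + sin φ) = 0.2815.
γ' = 20.9 − 9.81 = 11.09 kN/m³.
Effective vertical stress at 8.3 m: σ'_v = 19.4×5.4 + 11.09×2.90 = 136.9 kPa.
σ'_h = K_a σ'_v = 0.2815 × 136.9 = 38.55 kPa; u = γ_w × 2.90 = 28.45 kPa.
Total σ_h = 38.55 + 28.45 = 67.00 kPa.

67.0 kPa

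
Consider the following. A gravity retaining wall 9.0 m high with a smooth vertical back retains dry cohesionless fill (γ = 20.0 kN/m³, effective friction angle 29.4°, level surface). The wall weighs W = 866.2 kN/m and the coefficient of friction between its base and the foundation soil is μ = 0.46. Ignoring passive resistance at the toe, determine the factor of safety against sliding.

K_a = tan²(45° − 29.4°/2) = 0.3415.
P_a = ½K_aγH² = 0.5×0.3415×20.0×9.0² = 276.6 kN/m, acting at H/3 = 3.000 m above the base.
FS_sliding = μW / P_a = 0.46×866.2 / 276.6 = 1.441.

1.44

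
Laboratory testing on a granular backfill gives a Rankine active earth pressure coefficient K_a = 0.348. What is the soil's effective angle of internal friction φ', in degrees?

K_a = tan²(45° − φ/2) ⇒ 45° − φ/2 = arctan(√0.348) = 30.54°.
φ = 2(45° − 30.54°) = 28.93°.

28.9°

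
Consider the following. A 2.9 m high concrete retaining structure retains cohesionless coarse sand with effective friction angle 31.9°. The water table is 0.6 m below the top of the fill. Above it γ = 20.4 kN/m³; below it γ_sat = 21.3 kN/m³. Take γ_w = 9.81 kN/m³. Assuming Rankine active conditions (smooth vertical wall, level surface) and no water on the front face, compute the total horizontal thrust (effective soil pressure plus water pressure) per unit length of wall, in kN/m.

K_a = tan²(45° − φ/2) = 0.3085.
γ' = 21.3 − 9.81 = 11.49 kN/m³. Depth below WT = 2.3 m.
σ'_h at WT = K_a γ d_w = 3.776 kPa; at base = 3.776 + K_a γ' × 2.3 = 11.93 kPa.
P₁ (0–0.6 m) = ½×3.776×0.6 = 1.133. P₂ (0.6–2.9 m) = ½(3.776+11.93)×2.3 = 18.06.
P_w = ½ γ_w h₂² = 0.5×9.81×2.3² = 25.95. Total = 1.133+18.06+25.95 = 45.14 kN/m.

45.1 kN/m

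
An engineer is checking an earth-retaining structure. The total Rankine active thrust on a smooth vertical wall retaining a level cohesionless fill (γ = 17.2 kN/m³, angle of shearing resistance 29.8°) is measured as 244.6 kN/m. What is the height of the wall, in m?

K_a = 0.3360. P_a = ½ K_a γ H² ⇒ H = √(2P_a/(K_a γ)).
H = √(2×244.6/(0.3360×17.2)) = 9.200 m.

9.20 m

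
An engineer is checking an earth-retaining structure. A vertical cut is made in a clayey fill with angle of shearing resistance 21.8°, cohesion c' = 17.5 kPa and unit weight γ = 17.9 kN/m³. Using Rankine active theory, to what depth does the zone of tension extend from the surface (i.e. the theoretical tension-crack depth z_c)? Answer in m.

K_a = tan²(45° − 21.8°/2) = 0.4584; √K_a = 0.6771.
The active pressure is zero where K_a γ z = 2c√K_a, so z_c = 2c/(γ√K_a) = 2×17.5/(17.9×0.6771) = 2.888 m.

2.89 m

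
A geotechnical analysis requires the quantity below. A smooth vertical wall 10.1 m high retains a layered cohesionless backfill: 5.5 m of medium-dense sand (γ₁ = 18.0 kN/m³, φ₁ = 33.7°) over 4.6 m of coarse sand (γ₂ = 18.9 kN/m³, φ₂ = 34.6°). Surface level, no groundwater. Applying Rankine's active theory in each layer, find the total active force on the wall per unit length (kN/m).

K_a1 = tan²(45°−33.7°/2) = 0.2863; K_a2 = tan²(45°−34.6°/2) = 0.2756.
Layer 1: σ at base = K_a1 γ₁ h₁ = 28.34 kPa; P₁ = ½×28.34×5.5 = 77.95.
Layer 2: σ_v at top = γ₁h₁ = 99.00; σ_h top = K_a2×99.00 = 27.29; σ_h base = K_a2×(99.00+18.9×4.6) = 51.25.
P₂ = ½(27.29+51.25)×4.6 = 180.6. Total P_a = 77.95+180.6 = 258.6 kN/m.

259 kN/m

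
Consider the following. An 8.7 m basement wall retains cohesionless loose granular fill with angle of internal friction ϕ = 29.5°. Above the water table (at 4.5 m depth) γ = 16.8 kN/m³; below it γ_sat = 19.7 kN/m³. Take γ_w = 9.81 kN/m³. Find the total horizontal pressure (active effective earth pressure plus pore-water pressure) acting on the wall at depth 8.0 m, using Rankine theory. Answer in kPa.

K_a = (1 − sin φ)/(1 + sin φ) = 0.3401.
γ' = 19.7 − 9.81 = 9.890 kN/m³.
Effective vertical stress at 8.0 m: σ'_v = 16.8×4.5 + 9.890×3.50 = 110.2 kPa.
σ'_h = K_a σ'_v = 0.3401 × 110.2 = 37.48 kPa; u = γ_w × 3.50 = 34.34 kPa.
Total σ_h = 37.48 + 34.34 = 71.82 kPa.

71.8 kPa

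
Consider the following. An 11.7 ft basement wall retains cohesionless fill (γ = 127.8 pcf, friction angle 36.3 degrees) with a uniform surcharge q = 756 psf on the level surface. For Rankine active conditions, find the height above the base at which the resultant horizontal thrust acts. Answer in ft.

K_a = 0.2563.
Triangular part P₁ = ½K_aγH² = 2242 at H/3 = 3.900 ft; rectangular part P₂ = K_a q H = 2267 at H/2 = 5.850 ft.
ȳ = (P₁·3.900 + P₂·5.850)/(P₁+P₂) = 4.880 ft.

4.88 ft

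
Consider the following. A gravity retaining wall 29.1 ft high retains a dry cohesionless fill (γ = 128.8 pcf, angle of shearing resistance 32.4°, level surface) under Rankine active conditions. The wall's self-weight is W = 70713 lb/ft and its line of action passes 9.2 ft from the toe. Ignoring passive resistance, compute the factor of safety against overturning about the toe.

4.07

K_a = tan²(45° − 32.4°/2) = 0.3022.
P_a = ½K_aγH² = 0.5×0.3022×128.8×29.1² = 16480 lb/ft, acting at H/3 = 9.700 ft above the base.
Overturning moment M_o = P_a × H/3 = 16480 × 9.700 = 159900.
Resisting moment M_r = W × 9.2 = 70713 × 9.2 = 650600.
FS_overturning = M_r/M_o = 650600/159900 = 4.069.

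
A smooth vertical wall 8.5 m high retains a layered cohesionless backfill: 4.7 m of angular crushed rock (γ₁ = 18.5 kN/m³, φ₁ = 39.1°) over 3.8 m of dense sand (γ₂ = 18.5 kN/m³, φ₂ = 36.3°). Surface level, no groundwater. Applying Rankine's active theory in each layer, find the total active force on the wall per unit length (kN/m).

K_a1 = tan²(45°−39.1°/2) = 0.2265; K_a2 = tan²(45°−36.3°/2) = 0.2563.
Layer 1: σ at base = K_a1 γ₁ h₁ = 19.69 kPa; P₁ = ½×19.69×4.7 = 46.28.
Layer 2: σ_v at top = γ₁h₁ = 86.95; σ_h top = K_a2×86.95 = 22.28; σ_h base = K_a2×(86.95+18.5×3.8) = 40.30.
P₂ = ½(22.28+40.30)×3.8 = 118.9. Total P_a = 46.28+118.9 = 165.2 kN/m.

165 kN/m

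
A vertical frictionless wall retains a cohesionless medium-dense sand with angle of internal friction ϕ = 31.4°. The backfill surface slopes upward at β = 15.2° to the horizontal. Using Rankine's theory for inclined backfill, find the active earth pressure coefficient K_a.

K_a = cos β · (cos β − √(cos²β − cos²φ)) / (cos β + √(cos²β − cos²φ)).
cos β = 0.9650, cos φ = 0.8536, √(cos²β − cos²φ) = 0.4502.
K_a = 0.9650 × (0.9650 − 0.4502)/(0.9650 + 0.4502) = 0.3510.

0.351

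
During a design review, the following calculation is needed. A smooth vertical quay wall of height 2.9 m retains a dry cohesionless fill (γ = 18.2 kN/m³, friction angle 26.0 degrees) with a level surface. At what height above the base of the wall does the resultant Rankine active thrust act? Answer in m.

0.967 m

K_a = 0.3905.
The pressure distribution is triangular, so the resultant acts at H/3 above the base = 2.9/3 = 0.9667 m.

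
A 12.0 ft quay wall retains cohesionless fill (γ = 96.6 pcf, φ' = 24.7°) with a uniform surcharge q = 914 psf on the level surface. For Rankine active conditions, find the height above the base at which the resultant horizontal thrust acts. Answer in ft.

5.22 ft

K_a = 0.4106.
Triangular part P₁ = ½K_aγH² = 2856 at H/3 = 4.000 ft; rectangular part P₂ = K_a q H = 4503 at H/2 = 6.000 ft.
ȳ = (P₁·4.000 + P₂·6.000)/(P₁+P₂) = 5.224 ft.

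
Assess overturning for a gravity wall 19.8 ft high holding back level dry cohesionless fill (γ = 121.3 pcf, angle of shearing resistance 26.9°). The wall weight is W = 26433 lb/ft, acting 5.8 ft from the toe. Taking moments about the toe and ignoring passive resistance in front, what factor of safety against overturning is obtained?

K_a = tan²(45° − 26.9°/2) = 0.3770.
P_a = ½K_aγH² = 0.5×0.3770×121.3×19.8² = 8964 lb/ft, acting at H/3 = 6.600 ft above the base.
Overturning moment M_o = P_a × H/3 = 8964 × 6.600 = 59160.
Resisting moment M_r = W × 5.8 = 26433 × 5.8 = 153300.
FS_overturning = M_r/M_o = 153300/59160 = 2.591.

2.59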